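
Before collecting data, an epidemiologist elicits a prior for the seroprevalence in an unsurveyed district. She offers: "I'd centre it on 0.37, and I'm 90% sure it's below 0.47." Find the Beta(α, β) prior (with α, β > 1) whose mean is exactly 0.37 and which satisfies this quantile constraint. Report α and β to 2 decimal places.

With mean 0.37 fixed, write α = 0.37s, β = 0.63s where s = α+β.
Need P(θ < 0.47) = 0.9 under Beta(0.37s, 0.63s). Normal approximation: (q−m)/√(m(1−m)/s) ≈ z_{0.9} = 1.28, so s ≈ 0.37·0.63·(1.28)²/(0.47−0.37)² = 38.3.
At s = 38.3: P(θ<0.47) ≈ 0.898. Adjusting to match 0.9 gives s ≈ 39.02.
So α = 0.37·39.02 ≈ 14.44, β = 0.63·39.02 ≈ 24.58.

α ≈ 14.44, β ≈ 24.58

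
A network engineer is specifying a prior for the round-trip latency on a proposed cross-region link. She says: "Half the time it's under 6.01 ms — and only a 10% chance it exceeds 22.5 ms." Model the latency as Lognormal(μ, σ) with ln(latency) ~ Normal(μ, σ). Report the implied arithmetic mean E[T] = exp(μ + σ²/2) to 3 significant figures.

E[T] ≈ 10.2 ms

If T ~ Lognormal(μ,σ) then ln T ~ Normal(μ,σ), so the p-quantile of ln T is μ + z_p·σ.
ln(6.01) = 1.793 and ln(22.5) = 3.114; z_{0.5} = 0, z_{0.9} = 1.282.
σ = (3.114 − 1.793)/(1.282 − (0)) = 1.030.
μ = 1.793 − (0)·1.030 = 1.793.
E[T] = exp(μ + σ²/2) = exp(1.793 + 0.5305) = 10.2 ms.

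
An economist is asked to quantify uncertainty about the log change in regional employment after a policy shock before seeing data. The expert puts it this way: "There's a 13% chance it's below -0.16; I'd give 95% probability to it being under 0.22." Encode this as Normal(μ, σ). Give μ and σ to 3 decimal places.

The p-quantile of Normal(μ,σ) is μ + z_p·σ, with z_{0.13} = -1.126 and z_{0.95} = 1.645.
Eliminate σ: μ = (z₂·x₁ − z₁·x₂)/(z₂ − z₁) = (1.645·-0.16 − (-1.126)·0.22)/2.771 = -0.006.
Then σ = (x₂ − x₁)/(z₂ − z₁) = (0.22 − -0.16)/2.771 = 0.137.

μ = -0.006, σ = 0.137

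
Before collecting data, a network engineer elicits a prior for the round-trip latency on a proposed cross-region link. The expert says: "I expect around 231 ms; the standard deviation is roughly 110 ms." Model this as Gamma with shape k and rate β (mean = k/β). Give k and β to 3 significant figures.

k ≈ 4.41, β ≈ 0.0191

For Gamma(k, rate β): mean = k/β, variance = k/β², so CV = 1/√k.
CV = SD/mean = 110/231 = 0.4762, hence k = 1/CV² = 4.41.
Then β = k/mean = 4.41/231 = 0.0191.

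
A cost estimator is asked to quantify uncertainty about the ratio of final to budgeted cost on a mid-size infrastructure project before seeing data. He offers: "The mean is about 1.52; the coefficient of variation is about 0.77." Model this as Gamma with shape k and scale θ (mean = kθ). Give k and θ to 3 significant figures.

For Gamma(k, scale θ): mean = kθ, variance = kθ², so CV = 1/√k.
CV = 0.77, hence k = 1/CV² = 1.69.
Then θ = mean/k = 1.52/1.69 = 0.901.

k ≈ 1.69, θ ≈ 0.901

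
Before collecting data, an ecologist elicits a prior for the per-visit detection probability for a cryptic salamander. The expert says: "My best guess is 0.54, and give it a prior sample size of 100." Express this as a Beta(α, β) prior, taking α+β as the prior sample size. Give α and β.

Under the effective-sample-size interpretation, Beta(α, β) has prior mean α/(α+β) and prior sample size α+β.
So α+β = 100 and α/(α+β) = 0.54, giving α = 0.54·100 = 54 and β = 100 − 54 = 46.

α = 54, β = 46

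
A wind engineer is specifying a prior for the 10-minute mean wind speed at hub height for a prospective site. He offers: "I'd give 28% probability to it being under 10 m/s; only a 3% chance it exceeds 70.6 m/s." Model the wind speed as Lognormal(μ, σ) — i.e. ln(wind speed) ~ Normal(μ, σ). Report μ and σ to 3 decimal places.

μ ≈ 2.765, σ ≈ 0.793

If T ~ Lognormal(μ,σ) then ln T ~ Normal(μ,σ), so the p-quantile of ln T is μ + z_p·σ.
ln(10) = 2.303 and ln(70.6) = 4.257; z_{0.28} = -0.5828, z_{0.97} = 1.881.
σ = (4.257 − 2.303)/(1.881 − (-0.5828)) = 0.793.
μ = 2.303 − (-0.5828)·0.793 = 2.765.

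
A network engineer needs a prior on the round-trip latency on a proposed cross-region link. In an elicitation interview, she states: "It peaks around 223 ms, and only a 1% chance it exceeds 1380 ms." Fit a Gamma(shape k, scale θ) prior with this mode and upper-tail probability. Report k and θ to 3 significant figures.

k ≈ 2.1, θ ≈ 202

Gamma(k,θ) with k>1 has mode (k−1)θ, so θ = 223/(k−1).
Need P(X < 1380) = 0.99 with θ tied to k this way. Start at k = 2, θ = 223: P(X<1380) ≈ 0.985.
Too low — raise k to concentrate. Iterating converges to k ≈ 2.1.
Then θ = 223/(2.1−1) ≈ 202.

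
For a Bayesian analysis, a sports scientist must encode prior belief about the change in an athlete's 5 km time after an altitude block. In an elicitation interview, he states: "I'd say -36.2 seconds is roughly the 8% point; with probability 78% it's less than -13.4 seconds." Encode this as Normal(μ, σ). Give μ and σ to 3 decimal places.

μ = -21.486, σ = 10.472

The p-quantile of Normal(μ,σ) is μ + z_p·σ, with z_{0.08} = -1.405 and z_{0.78} = 0.7722.
Eliminate σ: μ = (z₂·x₁ − z₁·x₂)/(z₂ − z₁) = (0.7722·-36.2 − (-1.405)·-13.4)/2.177 = -21.486.
Then σ = (x₂ − x₁)/(z₂ − z₁) = (-13.4 − -36.2)/2.177 = 10.472.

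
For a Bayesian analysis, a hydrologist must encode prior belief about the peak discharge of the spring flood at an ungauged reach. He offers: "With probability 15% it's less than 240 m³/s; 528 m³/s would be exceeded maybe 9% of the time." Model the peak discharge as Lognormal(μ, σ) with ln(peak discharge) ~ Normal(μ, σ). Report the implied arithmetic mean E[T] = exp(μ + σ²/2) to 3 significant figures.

E[T] ≈ 358 m³/s

If T ~ Lognormal(μ,σ) then ln T ~ Normal(μ,σ), so the p-quantile of ln T is μ + z_p·σ.
ln(240) = 5.481 and ln(528) = 6.269; z_{0.15} = -1.036, z_{0.91} = 1.341.
σ = (6.269 − 5.481)/(1.341 − (-1.036)) = 0.332.
μ = 5.481 − (-1.036)·0.332 = 5.824.
E[T] = exp(μ + σ²/2) = exp(5.824 + 0.0550) = 358 m³/s.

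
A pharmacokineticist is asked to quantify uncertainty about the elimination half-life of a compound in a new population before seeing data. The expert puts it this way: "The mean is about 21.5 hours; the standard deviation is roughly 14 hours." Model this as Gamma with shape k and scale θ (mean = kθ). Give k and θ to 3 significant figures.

For Gamma(k, scale θ): mean = kθ, variance = kθ², so CV = 1/√k.
CV = SD/mean = 14/21.5 = 0.6512, hence k = 1/CV² = 2.36.
Then θ = mean/k = 21.5/2.36 = 9.12.

k ≈ 2.36, θ ≈ 9.12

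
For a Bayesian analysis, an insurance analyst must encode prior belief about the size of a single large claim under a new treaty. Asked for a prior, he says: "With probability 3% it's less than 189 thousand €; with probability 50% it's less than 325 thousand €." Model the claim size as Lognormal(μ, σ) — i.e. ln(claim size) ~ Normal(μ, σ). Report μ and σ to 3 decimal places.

μ ≈ 5.784, σ ≈ 0.288

If T ~ Lognormal(μ,σ) then ln T ~ Normal(μ,σ), so the p-quantile of ln T is μ + z_p·σ.
ln(189) = 5.242 and ln(325) = 5.784; z_{0.03} = -1.881, z_{0.5} = 0.
σ = (5.784 − 5.242)/(0 − (-1.881)) = 0.288.
μ = 5.242 − (-1.881)·0.288 = 5.784.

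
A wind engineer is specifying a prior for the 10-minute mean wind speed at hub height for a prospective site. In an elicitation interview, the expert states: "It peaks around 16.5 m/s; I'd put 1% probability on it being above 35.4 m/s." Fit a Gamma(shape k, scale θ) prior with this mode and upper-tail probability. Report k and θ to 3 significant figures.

k ≈ 9.32, θ ≈ 1.98

Gamma(k,θ) with k>1 has mode (k−1)θ, so θ = 16.5/(k−1).
Need P(X < 35.4) = 0.99 with θ tied to k this way. Start at k = 2, θ = 16.5: P(X<35.4) ≈ 0.632.
Too low — raise k to concentrate. Iterating converges to k ≈ 9.32.
Then θ = 16.5/(9.32−1) ≈ 1.98.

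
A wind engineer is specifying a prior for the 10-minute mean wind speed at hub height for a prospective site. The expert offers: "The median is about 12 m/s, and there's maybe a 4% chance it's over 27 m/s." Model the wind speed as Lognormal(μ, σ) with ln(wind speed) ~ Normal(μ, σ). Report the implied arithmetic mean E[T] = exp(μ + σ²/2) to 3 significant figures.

If T ~ Lognormal(μ,σ) then ln T ~ Normal(μ,σ), so the p-quantile of ln T is μ + z_p·σ.
ln(12) = 2.485 and ln(27) = 3.296; z_{0.5} = 0, z_{0.96} = 1.751.
σ = (3.296 − 2.485)/(1.751 − (0)) = 0.463.
μ = 2.485 − (0)·0.463 = 2.485.
E[T] = exp(μ + σ²/2) = exp(2.485 + 0.1073) = 13.4 m/s.

E[T] ≈ 13.4 m/s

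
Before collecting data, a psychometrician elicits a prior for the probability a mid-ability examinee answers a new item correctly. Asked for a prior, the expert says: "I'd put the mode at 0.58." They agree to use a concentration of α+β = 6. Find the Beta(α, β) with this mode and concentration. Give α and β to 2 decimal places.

α = 3.32, β = 2.68

For α,β > 1 the Beta mode is (α−1)/(α+β−2). With α+β = 6, the mode is (α−1)/4.
Set (α−1)/4 = 0.58 → α = 1 + 0.58·4 = 3.32.
β = 6 − α = 2.68.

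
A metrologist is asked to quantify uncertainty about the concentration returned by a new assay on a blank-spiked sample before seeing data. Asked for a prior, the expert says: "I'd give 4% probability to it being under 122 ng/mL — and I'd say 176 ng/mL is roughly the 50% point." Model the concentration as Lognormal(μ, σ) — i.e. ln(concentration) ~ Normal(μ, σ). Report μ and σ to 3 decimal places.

If T ~ Lognormal(μ,σ) then ln T ~ Normal(μ,σ), so the p-quantile of ln T is μ + z_p·σ.
ln(122) = 4.804 and ln(176) = 5.17; z_{0.04} = -1.751, z_{0.5} = 0.
σ = (5.17 − 4.804)/(0 − (-1.751)) = 0.209.
μ = 4.804 − (-1.751)·0.209 = 5.170.

μ ≈ 5.170, σ ≈ 0.209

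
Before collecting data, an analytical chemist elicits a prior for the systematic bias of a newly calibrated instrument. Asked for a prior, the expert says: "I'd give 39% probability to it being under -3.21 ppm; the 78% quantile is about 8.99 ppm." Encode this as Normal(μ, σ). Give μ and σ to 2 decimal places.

μ = 0.03, σ = 11.60

For Normal(μ,σ), the p-quantile is μ + z_p·σ. Here z_{0.39} = -0.2793, z_{0.78} = 0.7722.
So -3.21 = μ − 0.2793σ and 8.99 = μ + 0.7722σ.
Subtracting: σ = (8.99 − -3.21)/(0.7722 − (-0.2793)) = 11.60.
Then μ = -3.21 − (-0.2793)·11.60 = 0.03.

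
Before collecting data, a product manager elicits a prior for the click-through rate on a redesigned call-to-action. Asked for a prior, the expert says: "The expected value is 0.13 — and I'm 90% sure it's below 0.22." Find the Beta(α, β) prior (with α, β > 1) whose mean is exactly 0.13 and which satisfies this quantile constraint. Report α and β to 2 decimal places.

α ≈ 3.24, β ≈ 21.65

With mean 0.13 fixed, write α = 0.13s, β = 0.87s where s = α+β.
Need P(θ < 0.22) = 0.9 under Beta(0.13s, 0.87s). Normal approximation: (q−m)/√(m(1−m)/s) ≈ z_{0.9} = 1.28, so s ≈ 0.13·0.87·(1.28)²/(0.22−0.13)² = 22.9.
At s = 22.9: P(θ<0.22) ≈ 0.893. Adjusting to match 0.9 gives s ≈ 24.89.
So α = 0.13·24.89 ≈ 3.24, β = 0.87·24.89 ≈ 21.65.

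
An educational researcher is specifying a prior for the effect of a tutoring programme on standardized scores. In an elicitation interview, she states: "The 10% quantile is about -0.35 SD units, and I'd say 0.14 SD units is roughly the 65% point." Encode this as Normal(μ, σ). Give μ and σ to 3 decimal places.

μ = 0.027, σ = 0.294

The p-quantile of Normal(μ,σ) is μ + z_p·σ, with z_{0.1} = -1.282 and z_{0.65} = 0.3853.
Eliminate σ: μ = (z₂·x₁ − z₁·x₂)/(z₂ − z₁) = (0.3853·-0.35 − (-1.282)·0.14)/1.667 = 0.027.
Then σ = (x₂ − x₁)/(z₂ − z₁) = (0.14 − -0.35)/1.667 = 0.294.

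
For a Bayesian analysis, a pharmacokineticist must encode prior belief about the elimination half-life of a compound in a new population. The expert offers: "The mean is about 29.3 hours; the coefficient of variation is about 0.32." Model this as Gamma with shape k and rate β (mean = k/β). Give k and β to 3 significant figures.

For Gamma(k, rate β): mean = k/β, variance = k/β², so CV = 1/√k.
CV = 0.32, hence k = 1/CV² = 9.77.
Then β = k/mean = 9.77/29.3 = 0.333.

k ≈ 9.77, β ≈ 0.333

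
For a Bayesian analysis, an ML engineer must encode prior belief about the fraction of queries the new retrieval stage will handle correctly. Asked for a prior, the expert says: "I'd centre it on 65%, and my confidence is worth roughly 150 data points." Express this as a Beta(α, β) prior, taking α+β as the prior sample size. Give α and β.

Under the effective-sample-size interpretation, Beta(α, β) has prior mean α/(α+β) and prior sample size α+β.
So α+β = 150 and α/(α+β) = 0.65, giving α = 0.65·150 = 97.5 and β = 150 − 97.5 = 52.5.

α = 97.5, β = 52.5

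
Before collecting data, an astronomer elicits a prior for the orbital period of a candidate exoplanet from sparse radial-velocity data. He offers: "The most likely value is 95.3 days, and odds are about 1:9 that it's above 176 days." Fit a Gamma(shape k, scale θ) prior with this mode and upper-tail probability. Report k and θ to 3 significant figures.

Gamma(k,θ) with k>1 has mode (k−1)θ, so θ = 95.3/(k−1).
Need P(X < 176) = 0.9 with θ tied to k this way. Start at k = 2, θ = 95.3: P(X<176) ≈ 0.551.
Too low — raise k to concentrate. Iterating converges to k ≈ 6.07.
Then θ = 95.3/(6.07−1) ≈ 18.8.

k ≈ 6.07, θ ≈ 18.8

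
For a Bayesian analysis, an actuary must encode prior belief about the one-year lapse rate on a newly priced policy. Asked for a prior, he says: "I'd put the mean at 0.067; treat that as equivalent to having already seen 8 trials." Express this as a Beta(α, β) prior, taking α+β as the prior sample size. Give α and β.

α = 0.536, β = 7.464

Under the effective-sample-size interpretation, Beta(α, β) has prior mean α/(α+β) and prior sample size α+β.
So α+β = 8 and α/(α+β) = 0.067, giving α = 0.067·8 = 0.536 and β = 8 − 0.536 = 7.464.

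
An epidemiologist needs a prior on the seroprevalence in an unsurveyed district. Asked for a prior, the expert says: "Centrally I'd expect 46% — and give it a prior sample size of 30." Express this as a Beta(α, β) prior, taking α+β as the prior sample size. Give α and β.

Under the effective-sample-size interpretation, Beta(α, β) has prior mean α/(α+β) and prior sample size α+β.
So α+β = 30 and α/(α+β) = 0.46, giving α = 0.46·30 = 13.8 and β = 30 − 13.8 = 16.2.

α = 13.8, β = 16.2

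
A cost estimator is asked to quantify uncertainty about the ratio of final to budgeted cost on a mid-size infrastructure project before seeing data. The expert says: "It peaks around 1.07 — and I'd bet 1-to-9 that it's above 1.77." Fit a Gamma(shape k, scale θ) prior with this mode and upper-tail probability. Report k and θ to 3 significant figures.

k ≈ 8.45, θ ≈ 0.144

Gamma(k,θ) with k>1 has mode (k−1)θ, so θ = 1.07/(k−1).
Need P(X < 1.77) = 0.9 with θ tied to k this way. Start at k = 2, θ = 1.07: P(X<1.77) ≈ 0.492.
Too low — raise k to concentrate. Iterating converges to k ≈ 8.45.
Then θ = 1.07/(8.45−1) ≈ 0.144.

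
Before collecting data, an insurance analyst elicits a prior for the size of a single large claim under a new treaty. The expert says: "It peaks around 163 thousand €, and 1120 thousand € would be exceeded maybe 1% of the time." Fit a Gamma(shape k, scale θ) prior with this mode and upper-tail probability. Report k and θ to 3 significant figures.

Gamma(k,θ) with k>1 has mode (k−1)θ, so θ = 163/(k−1).
Need P(X < 1120) = 0.99 with θ tied to k this way. Start at k = 2, θ = 163: P(X<1120) ≈ 0.992.
Too high — lower k to spread out. Iterating converges to k ≈ 1.95.
Then θ = 163/(1.95−1) ≈ 171.

k ≈ 1.95, θ ≈ 171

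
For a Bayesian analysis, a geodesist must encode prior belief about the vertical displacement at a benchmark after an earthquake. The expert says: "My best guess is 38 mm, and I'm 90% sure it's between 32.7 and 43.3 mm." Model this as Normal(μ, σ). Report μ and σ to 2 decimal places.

μ = 38.00, σ = 3.22

A symmetric 90% interval runs μ ± z·σ with z = 1.645.
Half-width = 5.3, so σ = 5.3/1.645 = 3.22.
μ is the stated best guess, 38.00.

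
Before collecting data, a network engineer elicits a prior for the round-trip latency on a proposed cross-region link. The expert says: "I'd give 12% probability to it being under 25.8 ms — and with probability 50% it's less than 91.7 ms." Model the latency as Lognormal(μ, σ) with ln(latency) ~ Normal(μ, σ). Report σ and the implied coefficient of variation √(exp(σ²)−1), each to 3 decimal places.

σ ≈ 1.079, CV ≈ 1.485

If T ~ Lognormal(μ,σ) then ln T ~ Normal(μ,σ), so the p-quantile of ln T is μ + z_p·σ.
ln(25.8) = 3.25 and ln(91.7) = 4.519; z_{0.12} = -1.175, z_{0.5} = 0.
σ = (4.519 − 3.25)/(0 − (-1.175)) = 1.079.
μ = 3.25 − (-1.175)·1.079 = 4.519.
CV = √(exp(σ²)−1) = √(exp(1.1649)−1) = 1.485.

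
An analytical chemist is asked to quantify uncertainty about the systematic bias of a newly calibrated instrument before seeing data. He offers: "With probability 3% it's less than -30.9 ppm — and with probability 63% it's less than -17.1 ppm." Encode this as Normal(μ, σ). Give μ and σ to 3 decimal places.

The p-quantile of Normal(μ,σ) is μ + z_p·σ, with z_{0.03} = -1.881 and z_{0.63} = 0.3319.
Eliminate σ: μ = (z₂·x₁ − z₁·x₂)/(z₂ − z₁) = (0.3319·-30.9 − (-1.881)·-17.1)/2.213 = -19.170.
Then σ = (x₂ − x₁)/(z₂ − z₁) = (-17.1 − -30.9)/2.213 = 6.237.

μ = -19.170, σ = 6.237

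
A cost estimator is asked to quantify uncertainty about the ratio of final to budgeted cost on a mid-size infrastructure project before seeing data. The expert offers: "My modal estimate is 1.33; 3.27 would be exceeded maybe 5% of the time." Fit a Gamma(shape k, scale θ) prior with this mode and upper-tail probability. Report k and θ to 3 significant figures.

k ≈ 4.36, θ ≈ 0.396

Gamma(k,θ) with k>1 has mode (k−1)θ, so θ = 1.33/(k−1).
Need P(X < 3.27) = 0.95 with θ tied to k this way. Start at k = 2, θ = 1.33: P(X<3.27) ≈ 0.704.
Too low — raise k to concentrate. Iterating converges to k ≈ 4.36.
Then θ = 1.33/(4.36−1) ≈ 0.396.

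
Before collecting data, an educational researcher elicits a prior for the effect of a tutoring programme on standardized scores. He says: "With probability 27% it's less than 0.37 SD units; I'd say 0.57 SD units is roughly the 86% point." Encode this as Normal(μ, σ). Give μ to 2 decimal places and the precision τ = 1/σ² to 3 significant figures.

The p-quantile of Normal(μ,σ) is μ + z_p·σ, with z_{0.27} = -0.6128 and z_{0.86} = 1.08.
Eliminate σ: μ = (z₂·x₁ − z₁·x₂)/(z₂ − z₁) = (1.08·0.37 − (-0.6128)·0.57)/1.693 = 0.44.
Then σ = (x₂ − x₁)/(z₂ − z₁) = (0.57 − 0.37)/1.693 = 0.12.
Precision τ = 1/σ² = 1/0.1181² = 71.7.

μ = 0.44, τ = 71.7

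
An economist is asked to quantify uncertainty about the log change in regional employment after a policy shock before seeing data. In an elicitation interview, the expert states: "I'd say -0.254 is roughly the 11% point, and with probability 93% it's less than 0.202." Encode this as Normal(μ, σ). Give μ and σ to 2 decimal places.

μ = -0.05, σ = 0.17

The p-quantile of Normal(μ,σ) is μ + z_p·σ, with z_{0.11} = -1.227 and z_{0.93} = 1.476.
Eliminate σ: μ = (z₂·x₁ − z₁·x₂)/(z₂ − z₁) = (1.476·-0.254 − (-1.227)·0.202)/2.702 = -0.05.
Then σ = (x₂ − x₁)/(z₂ − z₁) = (0.202 − -0.254)/2.702 = 0.17.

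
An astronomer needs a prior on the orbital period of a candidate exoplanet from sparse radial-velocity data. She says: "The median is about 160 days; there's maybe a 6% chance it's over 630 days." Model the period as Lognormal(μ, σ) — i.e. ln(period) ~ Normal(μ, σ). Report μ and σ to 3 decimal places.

If T ~ Lognormal(μ,σ) then ln T ~ Normal(μ,σ), so the p-quantile of ln T is μ + z_p·σ.
ln(160) = 5.075 and ln(630) = 6.446; z_{0.5} = 0, z_{0.94} = 1.555.
σ = (6.446 − 5.075)/(1.555 − (0)) = 0.882.
μ = 5.075 − (0)·0.882 = 5.075.

μ ≈ 5.075, σ ≈ 0.882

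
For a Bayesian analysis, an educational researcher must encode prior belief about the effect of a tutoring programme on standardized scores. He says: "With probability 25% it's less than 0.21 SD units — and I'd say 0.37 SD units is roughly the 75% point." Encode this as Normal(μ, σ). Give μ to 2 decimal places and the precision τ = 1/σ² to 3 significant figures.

For Normal(μ,σ), the p-quantile is μ + z_p·σ. Here z_{0.25} = -0.6745, z_{0.75} = 0.6745.
So 0.21 = μ − 0.6745σ and 0.37 = μ + 0.6745σ.
Subtracting: σ = (0.37 − 0.21)/(0.6745 − (-0.6745)) = 0.12.
Then μ = 0.21 − (-0.6745)·0.12 = 0.29.
Precision τ = 1/σ² = 1/0.1186² = 71.1.

μ = 0.29, τ = 71.1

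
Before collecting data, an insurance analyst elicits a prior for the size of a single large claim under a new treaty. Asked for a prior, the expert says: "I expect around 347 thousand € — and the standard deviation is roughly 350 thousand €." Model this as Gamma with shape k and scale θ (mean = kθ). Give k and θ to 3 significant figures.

k ≈ 0.983, θ ≈ 353

For Gamma(k, scale θ): mean = kθ, variance = kθ², so CV = 1/√k.
CV = SD/mean = 350/347 = 1.009, hence k = 1/CV² = 0.983.
Then θ = mean/k = 347/0.983 = 353.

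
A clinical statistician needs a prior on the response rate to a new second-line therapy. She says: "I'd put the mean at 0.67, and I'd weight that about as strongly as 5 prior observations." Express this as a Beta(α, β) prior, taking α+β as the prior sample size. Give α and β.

α = 3.35, β = 1.65

Under the effective-sample-size interpretation, Beta(α, β) has prior mean α/(α+β) and prior sample size α+β.
So α+β = 5 and α/(α+β) = 0.67, giving α = 0.67·5 = 3.35 and β = 5 − 3.35 = 1.65.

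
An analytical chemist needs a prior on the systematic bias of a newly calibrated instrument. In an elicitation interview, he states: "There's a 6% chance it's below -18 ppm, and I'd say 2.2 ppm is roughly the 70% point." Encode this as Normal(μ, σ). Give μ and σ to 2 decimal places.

μ = -2.89, σ = 9.72

The p-quantile of Normal(μ,σ) is μ + z_p·σ, with z_{0.06} = -1.555 and z_{0.7} = 0.5244.
Eliminate σ: μ = (z₂·x₁ − z₁·x₂)/(z₂ − z₁) = (0.5244·-18 − (-1.555)·2.2)/2.079 = -2.89.
Then σ = (x₂ − x₁)/(z₂ − z₁) = (2.2 − -18)/2.079 = 9.72.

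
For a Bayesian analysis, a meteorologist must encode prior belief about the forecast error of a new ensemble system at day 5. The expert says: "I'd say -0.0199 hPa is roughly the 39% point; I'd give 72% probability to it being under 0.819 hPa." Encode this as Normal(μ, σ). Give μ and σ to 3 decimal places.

The p-quantile of Normal(μ,σ) is μ + z_p·σ, with z_{0.39} = -0.2793 and z_{0.72} = 0.5828.
Eliminate σ: μ = (z₂·x₁ − z₁·x₂)/(z₂ − z₁) = (0.5828·-0.0199 − (-0.2793)·0.819)/0.8622 = 0.252.
Then σ = (x₂ − x₁)/(z₂ − z₁) = (0.819 − -0.0199)/0.8622 = 0.973.

μ = 0.252, σ = 0.973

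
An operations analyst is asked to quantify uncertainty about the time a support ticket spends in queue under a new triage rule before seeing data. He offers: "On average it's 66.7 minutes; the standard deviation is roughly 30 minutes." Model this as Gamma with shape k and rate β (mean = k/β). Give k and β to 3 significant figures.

For Gamma(k, rate β): mean = k/β, variance = k/β², so CV = 1/√k.
CV = SD/mean = 30/66.7 = 0.4498, hence k = 1/CV² = 4.94.
Then β = k/mean = 4.94/66.7 = 0.0741.

k ≈ 4.94, β ≈ 0.0741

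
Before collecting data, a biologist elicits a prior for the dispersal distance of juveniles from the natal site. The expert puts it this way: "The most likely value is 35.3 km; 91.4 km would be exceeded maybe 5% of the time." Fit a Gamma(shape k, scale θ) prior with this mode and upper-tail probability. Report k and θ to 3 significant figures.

Gamma(k,θ) with k>1 has mode (k−1)θ, so θ = 35.3/(k−1).
Need P(X < 91.4) = 0.95 with θ tied to k this way. Start at k = 2, θ = 35.3: P(X<91.4) ≈ 0.731.
Too low — raise k to concentrate. Iterating converges to k ≈ 3.99.
Then θ = 35.3/(3.99−1) ≈ 11.8.

k ≈ 3.99, θ ≈ 11.8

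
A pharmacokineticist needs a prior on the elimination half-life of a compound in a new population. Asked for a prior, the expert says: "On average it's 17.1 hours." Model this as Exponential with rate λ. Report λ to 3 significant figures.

λ ≈ 0.0585

Exponential mean = 1/λ, so λ = 1/17.1 = 0.0585.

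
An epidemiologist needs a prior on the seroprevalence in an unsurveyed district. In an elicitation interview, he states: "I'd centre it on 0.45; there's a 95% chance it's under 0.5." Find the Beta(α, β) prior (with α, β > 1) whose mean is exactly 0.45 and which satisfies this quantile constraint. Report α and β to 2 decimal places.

α ≈ 121.17, β ≈ 148.10

With mean 0.45 fixed, write α = 0.45s, β = 0.55s where s = α+β.
Need P(θ < 0.5) = 0.95 under Beta(0.45s, 0.55s). Normal approximation: (q−m)/√(m(1−m)/s) ≈ z_{0.95} = 1.64, so s ≈ 0.45·0.55·(1.64)²/(0.5−0.45)² = 267.8.
At s = 267.8: P(θ<0.5) ≈ 0.950. Adjusting to match 0.95 gives s ≈ 269.26.
So α = 0.45·269.26 ≈ 121.17, β = 0.55·269.26 ≈ 148.10.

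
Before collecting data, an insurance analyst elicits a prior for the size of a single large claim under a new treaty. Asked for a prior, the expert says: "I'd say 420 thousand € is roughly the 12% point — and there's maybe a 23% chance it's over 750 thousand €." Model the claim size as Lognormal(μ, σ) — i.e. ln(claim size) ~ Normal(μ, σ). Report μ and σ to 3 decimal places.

μ ≈ 6.396, σ ≈ 0.303

If T ~ Lognormal(μ,σ) then ln T ~ Normal(μ,σ), so the p-quantile of ln T is μ + z_p·σ.
ln(420) = 6.04 and ln(750) = 6.62; z_{0.12} = -1.175, z_{0.77} = 0.7388.
σ = (6.62 − 6.04)/(0.7388 − (-1.175)) = 0.303.
μ = 6.04 − (-1.175)·0.303 = 6.396.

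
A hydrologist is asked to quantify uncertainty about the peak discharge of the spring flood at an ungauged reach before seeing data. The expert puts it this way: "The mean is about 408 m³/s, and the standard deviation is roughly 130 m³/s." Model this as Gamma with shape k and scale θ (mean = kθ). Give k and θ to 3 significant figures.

For Gamma(k, scale θ): mean = kθ, variance = kθ², so CV = 1/√k.
CV = SD/mean = 130/408 = 0.3186, hence k = 1/CV² = 9.85.
Then θ = mean/k = 408/9.85 = 41.4.

k ≈ 9.85, θ ≈ 41.4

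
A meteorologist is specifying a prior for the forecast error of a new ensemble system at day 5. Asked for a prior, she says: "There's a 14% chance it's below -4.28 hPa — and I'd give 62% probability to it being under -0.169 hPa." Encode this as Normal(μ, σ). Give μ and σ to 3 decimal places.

The p-quantile of Normal(μ,σ) is μ + z_p·σ, with z_{0.14} = -1.08 and z_{0.62} = 0.3055.
Eliminate σ: μ = (z₂·x₁ − z₁·x₂)/(z₂ − z₁) = (0.3055·-4.28 − (-1.08)·-0.169)/1.386 = -1.075.
Then σ = (x₂ − x₁)/(z₂ − z₁) = (-0.169 − -4.28)/1.386 = 2.967.

μ = -1.075, σ = 2.967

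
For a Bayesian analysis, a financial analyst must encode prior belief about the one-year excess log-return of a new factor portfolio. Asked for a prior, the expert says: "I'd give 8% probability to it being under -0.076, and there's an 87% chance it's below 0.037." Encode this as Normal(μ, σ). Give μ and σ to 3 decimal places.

For Normal(μ,σ), the p-quantile is μ + z_p·σ. Here z_{0.08} = -1.405, z_{0.87} = 1.126.
So -0.076 = μ − 1.405σ and 0.037 = μ + 1.126σ.
Subtracting: σ = (0.037 − -0.076)/(1.126 − (-1.405)) = 0.045.
Then μ = -0.076 − (-1.405)·0.045 = -0.013.

μ = -0.013, σ = 0.045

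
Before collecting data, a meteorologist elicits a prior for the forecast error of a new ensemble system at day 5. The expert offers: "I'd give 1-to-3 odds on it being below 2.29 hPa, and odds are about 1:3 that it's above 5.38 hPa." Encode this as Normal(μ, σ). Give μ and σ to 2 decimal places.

μ = 3.83, σ = 2.29

For Normal(μ,σ), the p-quantile is μ + z_p·σ. Here z_{0.25} = -0.6745, z_{0.75} = 0.6745.
So 2.29 = μ − 0.6745σ and 5.38 = μ + 0.6745σ.
Subtracting: σ = (5.38 − 2.29)/(0.6745 − (-0.6745)) = 2.29.
Then μ = 2.29 − (-0.6745)·2.29 = 3.83.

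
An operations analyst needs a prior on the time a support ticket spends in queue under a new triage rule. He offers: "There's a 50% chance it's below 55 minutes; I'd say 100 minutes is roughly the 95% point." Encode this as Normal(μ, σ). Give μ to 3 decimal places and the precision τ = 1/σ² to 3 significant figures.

μ = 55.000, τ = 0.00134

The p-quantile of Normal(μ,σ) is μ + z_p·σ, with z_{0.5} = 0 and z_{0.95} = 1.645.
Eliminate σ: μ = (z₂·x₁ − z₁·x₂)/(z₂ − z₁) = (1.645·55 − (0)·100)/1.645 = 55.000.
Then σ = (x₂ − x₁)/(z₂ − z₁) = (100 − 55)/1.645 = 27.358.
Precision τ = 1/σ² = 1/27.36² = 0.00134.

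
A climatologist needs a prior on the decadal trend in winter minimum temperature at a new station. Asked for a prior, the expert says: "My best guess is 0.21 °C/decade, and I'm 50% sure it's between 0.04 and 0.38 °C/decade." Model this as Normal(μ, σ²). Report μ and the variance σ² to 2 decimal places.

μ = 0.21, σ² = 0.06

A symmetric 50% interval runs μ ± z·σ with z = 0.6745.
Half-width = 0.17, so σ = 0.17/0.6745 = 0.252 and σ² = 0.06.
μ is the stated best guess, 0.21.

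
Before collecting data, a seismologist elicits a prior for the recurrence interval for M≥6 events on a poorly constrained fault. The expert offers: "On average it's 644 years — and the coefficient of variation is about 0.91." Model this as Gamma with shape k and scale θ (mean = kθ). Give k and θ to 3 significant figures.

For Gamma(k, scale θ): mean = kθ, variance = kθ², so CV = 1/√k.
CV = 0.91, hence k = 1/CV² = 1.21.
Then θ = mean/k = 644/1.21 = 533.

k ≈ 1.21, θ ≈ 533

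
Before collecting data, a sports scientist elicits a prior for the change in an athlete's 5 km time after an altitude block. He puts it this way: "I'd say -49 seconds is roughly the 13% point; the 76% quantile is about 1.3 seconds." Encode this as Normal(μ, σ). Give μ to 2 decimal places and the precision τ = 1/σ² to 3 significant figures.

μ = -18.09, τ = 0.00133

For Normal(μ,σ), the p-quantile is μ + z_p·σ. Here z_{0.13} = -1.126, z_{0.76} = 0.7063.
So -49 = μ − 1.126σ and 1.3 = μ + 0.7063σ.
Subtracting: σ = (1.3 − -49)/(0.7063 − (-1.126)) = 27.45.
Then μ = -49 − (-1.126)·27.45 = -18.09.
Precision τ = 1/σ² = 1/27.45² = 0.00133.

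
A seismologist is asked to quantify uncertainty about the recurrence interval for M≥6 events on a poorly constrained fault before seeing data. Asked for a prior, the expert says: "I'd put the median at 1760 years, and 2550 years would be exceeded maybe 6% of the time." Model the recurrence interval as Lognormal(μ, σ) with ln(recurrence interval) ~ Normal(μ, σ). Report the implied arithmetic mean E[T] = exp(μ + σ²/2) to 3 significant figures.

E[T] ≈ 1810 years

If T ~ Lognormal(μ,σ) then ln T ~ Normal(μ,σ), so the p-quantile of ln T is μ + z_p·σ.
ln(1760) = 7.473 and ln(2550) = 7.844; z_{0.5} = 0, z_{0.94} = 1.555.
σ = (7.844 − 7.473)/(1.555 − (0)) = 0.238.
μ = 7.473 − (0)·0.238 = 7.473.
E[T] = exp(μ + σ²/2) = exp(7.473 + 0.0284) = 1810 years.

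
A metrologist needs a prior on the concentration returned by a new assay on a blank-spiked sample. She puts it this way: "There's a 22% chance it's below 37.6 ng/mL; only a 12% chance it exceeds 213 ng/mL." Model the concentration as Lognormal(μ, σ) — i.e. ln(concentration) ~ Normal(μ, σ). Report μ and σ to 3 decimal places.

If T ~ Lognormal(μ,σ) then ln T ~ Normal(μ,σ), so the p-quantile of ln T is μ + z_p·σ.
ln(37.6) = 3.627 and ln(213) = 5.361; z_{0.22} = -0.7722, z_{0.88} = 1.175.
σ = (5.361 − 3.627)/(1.175 − (-0.7722)) = 0.891.
μ = 3.627 − (-0.7722)·0.891 = 4.315.

μ ≈ 4.315, σ ≈ 0.891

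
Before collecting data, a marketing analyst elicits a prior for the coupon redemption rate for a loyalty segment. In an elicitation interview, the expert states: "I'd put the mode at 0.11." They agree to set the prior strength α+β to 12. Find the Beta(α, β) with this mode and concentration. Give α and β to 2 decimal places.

α = 2.10, β = 9.90

For α,β > 1 the Beta mode is (α−1)/(α+β−2). With α+β = 12, the mode is (α−1)/10.
Set (α−1)/10 = 0.11 → α = 1 + 0.11·10 = 2.10.
β = 12 − α = 9.90.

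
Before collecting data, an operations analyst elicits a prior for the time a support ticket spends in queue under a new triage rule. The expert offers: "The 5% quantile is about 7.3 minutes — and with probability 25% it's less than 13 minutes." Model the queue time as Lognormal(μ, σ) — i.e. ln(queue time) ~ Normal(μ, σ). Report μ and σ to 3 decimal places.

If T ~ Lognormal(μ,σ) then ln T ~ Normal(μ,σ), so the p-quantile of ln T is μ + z_p·σ.
ln(7.3) = 1.988 and ln(13) = 2.565; z_{0.05} = -1.645, z_{0.25} = -0.6745.
σ = (2.565 − 1.988)/(-0.6745 − (-1.645)) = 0.595.
μ = 1.988 − (-1.645)·0.595 = 2.966.

μ ≈ 2.966, σ ≈ 0.595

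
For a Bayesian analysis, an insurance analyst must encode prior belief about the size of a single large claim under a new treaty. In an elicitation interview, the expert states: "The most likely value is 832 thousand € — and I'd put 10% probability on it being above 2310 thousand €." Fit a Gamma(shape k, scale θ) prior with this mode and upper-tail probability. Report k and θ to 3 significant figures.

Gamma(k,θ) with k>1 has mode (k−1)θ, so θ = 832/(k−1).
Need P(X < 2310) = 0.9 with θ tied to k this way. Start at k = 2, θ = 832: P(X<2310) ≈ 0.765.
Too low — raise k to concentrate. Iterating converges to k ≈ 2.83.
Then θ = 832/(2.83−1) ≈ 454.

k ≈ 2.83, θ ≈ 454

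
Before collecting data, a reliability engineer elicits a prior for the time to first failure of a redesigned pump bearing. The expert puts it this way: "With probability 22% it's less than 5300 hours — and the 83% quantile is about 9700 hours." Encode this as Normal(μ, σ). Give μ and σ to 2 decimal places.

μ = 7268.10, σ = 2548.72

For Normal(μ,σ), the p-quantile is μ + z_p·σ. Here z_{0.22} = -0.7722, z_{0.83} = 0.9542.
So 5300 = μ − 0.7722σ and 9700 = μ + 0.9542σ.
Subtracting: σ = (9700 − 5300)/(0.9542 − (-0.7722)) = 2548.72.
Then μ = 5300 − (-0.7722)·2548.72 = 7268.10.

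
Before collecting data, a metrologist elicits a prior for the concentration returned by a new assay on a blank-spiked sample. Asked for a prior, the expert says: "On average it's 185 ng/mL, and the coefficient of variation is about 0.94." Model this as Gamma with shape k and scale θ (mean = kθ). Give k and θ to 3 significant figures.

k ≈ 1.13, θ ≈ 163

For Gamma(k, scale θ): mean = kθ, variance = kθ², so CV = 1/√k.
CV = 0.94, hence k = 1/CV² = 1.13.
Then θ = mean/k = 185/1.13 = 163.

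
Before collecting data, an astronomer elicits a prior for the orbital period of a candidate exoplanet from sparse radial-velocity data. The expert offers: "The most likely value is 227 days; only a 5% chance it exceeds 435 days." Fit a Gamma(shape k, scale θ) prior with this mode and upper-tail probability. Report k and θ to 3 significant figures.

Gamma(k,θ) with k>1 has mode (k−1)θ, so θ = 227/(k−1).
Need P(X < 435) = 0.95 with θ tied to k this way. Start at k = 2, θ = 227: P(X<435) ≈ 0.571.
Too low — raise k to concentrate. Iterating converges to k ≈ 7.57.
Then θ = 227/(7.57−1) ≈ 34.6.

k ≈ 7.57, θ ≈ 34.6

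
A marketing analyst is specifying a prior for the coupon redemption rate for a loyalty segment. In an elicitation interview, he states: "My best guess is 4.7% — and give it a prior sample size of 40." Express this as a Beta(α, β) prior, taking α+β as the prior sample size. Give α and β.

Under the effective-sample-size interpretation, Beta(α, β) has prior mean α/(α+β) and prior sample size α+β.
So α+β = 40 and α/(α+β) = 0.047, giving α = 0.047·40 = 1.88 and β = 40 − 1.88 = 38.12.

α = 1.88, β = 38.12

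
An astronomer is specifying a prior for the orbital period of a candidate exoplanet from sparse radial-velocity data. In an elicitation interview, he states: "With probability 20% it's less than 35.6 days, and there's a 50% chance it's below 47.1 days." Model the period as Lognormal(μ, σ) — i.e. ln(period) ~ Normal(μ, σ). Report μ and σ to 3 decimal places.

If T ~ Lognormal(μ,σ) then ln T ~ Normal(μ,σ), so the p-quantile of ln T is μ + z_p·σ.
ln(35.6) = 3.572 and ln(47.1) = 3.852; z_{0.2} = -0.8416, z_{0.5} = 0.
σ = (3.852 − 3.572)/(0 − (-0.8416)) = 0.333.
μ = 3.572 − (-0.8416)·0.333 = 3.852.

μ ≈ 3.852, σ ≈ 0.333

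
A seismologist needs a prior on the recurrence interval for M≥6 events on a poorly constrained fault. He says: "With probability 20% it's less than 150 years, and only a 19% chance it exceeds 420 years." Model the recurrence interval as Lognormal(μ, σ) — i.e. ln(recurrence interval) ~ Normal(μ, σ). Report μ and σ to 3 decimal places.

If T ~ Lognormal(μ,σ) then ln T ~ Normal(μ,σ), so the p-quantile of ln T is μ + z_p·σ.
ln(150) = 5.011 and ln(420) = 6.04; z_{0.2} = -0.8416, z_{0.81} = 0.8779.
σ = (6.04 − 5.011)/(0.8779 − (-0.8416)) = 0.599.
μ = 5.011 − (-0.8416)·0.599 = 5.515.

μ ≈ 5.515, σ ≈ 0.599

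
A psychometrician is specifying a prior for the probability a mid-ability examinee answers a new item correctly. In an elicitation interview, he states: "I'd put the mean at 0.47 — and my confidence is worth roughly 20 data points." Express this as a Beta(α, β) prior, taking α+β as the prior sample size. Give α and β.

α = 9.4, β = 10.6

Under the effective-sample-size interpretation, Beta(α, β) has prior mean α/(α+β) and prior sample size α+β.
So α+β = 20 and α/(α+β) = 0.47, giving α = 0.47·20 = 9.4 and β = 20 − 9.4 = 10.6.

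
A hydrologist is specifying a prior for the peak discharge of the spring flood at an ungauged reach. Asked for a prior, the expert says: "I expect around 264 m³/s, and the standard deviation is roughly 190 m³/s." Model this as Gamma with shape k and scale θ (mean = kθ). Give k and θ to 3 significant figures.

k ≈ 1.93, θ ≈ 137

For Gamma(k, scale θ): mean = kθ, variance = kθ², so CV = 1/√k.
CV = SD/mean = 190/264 = 0.7197, hence k = 1/CV² = 1.93.
Then θ = mean/k = 264/1.93 = 137.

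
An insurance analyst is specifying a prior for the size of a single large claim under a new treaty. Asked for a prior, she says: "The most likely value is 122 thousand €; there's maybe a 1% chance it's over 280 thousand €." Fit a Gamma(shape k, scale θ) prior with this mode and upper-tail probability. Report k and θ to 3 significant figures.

k ≈ 7.93, θ ≈ 17.6

Gamma(k,θ) with k>1 has mode (k−1)θ, so θ = 122/(k−1).
Need P(X < 280) = 0.99 with θ tied to k this way. Start at k = 2, θ = 122: P(X<280) ≈ 0.668.
Too low — raise k to concentrate. Iterating converges to k ≈ 7.93.
Then θ = 122/(7.93−1) ≈ 17.6.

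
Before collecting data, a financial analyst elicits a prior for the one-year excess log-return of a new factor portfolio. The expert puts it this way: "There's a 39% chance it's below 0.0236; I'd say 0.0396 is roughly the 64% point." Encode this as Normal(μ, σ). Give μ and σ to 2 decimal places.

μ = 0.03, σ = 0.03

For Normal(μ,σ), the p-quantile is μ + z_p·σ. Here z_{0.39} = -0.2793, z_{0.64} = 0.3585.
So 0.0236 = μ − 0.2793σ and 0.0396 = μ + 0.3585σ.
Subtracting: σ = (0.0396 − 0.0236)/(0.3585 − (-0.2793)) = 0.03.
Then μ = 0.0236 − (-0.2793)·0.03 = 0.03.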